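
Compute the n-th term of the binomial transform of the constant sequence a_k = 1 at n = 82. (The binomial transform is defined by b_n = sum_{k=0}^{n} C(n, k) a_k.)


With a_k = 1 for all k, b_n = sum_{k=0}^{n} C(n, k) = 2^n by the binomial theorem.
For n = 82: 2^82 = 4835703278458516698824704.

4835703278458516698824704


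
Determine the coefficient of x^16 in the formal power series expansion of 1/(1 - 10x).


The geometric series identity gives 1/(1 - c x) = sum_{k>=0} c^k x^k, so the coefficient of x^k is c^k.
Here c = 10 and k = 16.
Computing: 10^16 = 10000000000000000

10000000000000000


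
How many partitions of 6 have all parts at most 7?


Using the generating function (1-x)^(-1)(1-x^2)^(-1)...(1-x^7)^(-1),
the coefficient of x^6 counts these restricted partitions.
Result = 11

11


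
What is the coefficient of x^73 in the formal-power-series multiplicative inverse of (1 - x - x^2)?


Let the inverse be f(x) = sum_{k>=0} a_k x^k. From f(x) * (1 - x - x^2) = 1 and matching coefficients:
 x^0: a_0 = 1.
 x^1: a_1 - a_0 = 0, so a_1 = 1.
 x^k (k >= 2): a_k - a_{k-1} - a_{k-2} = 0, i.e. a_k = a_{k-1} + a_{k-2}.
This is the Fibonacci-type recurrence shifted so that a_0 = a_1 = 1.
Iterating: a_0=1, a_1=1, a_2=2, a_3=3, a_4=5, a_5=8, a_6=13, a_7=21, a_8=34, a_9=55, ...
a_73 = 1304969544928657.

1304969544928657


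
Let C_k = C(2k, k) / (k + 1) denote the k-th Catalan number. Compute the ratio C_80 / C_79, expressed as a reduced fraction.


Using C_k = (2k)! / (k! (k+1)!), the ratio C_{k+1}/C_k simplifies to
C_{k+1}/C_k = [(2k+2)! / ((k+1)! (k+2)!)] * [k! (k+1)! / (2k)!]
 = (2k+2)(2k+1) / ((k+1)(k+2)) = 2(2k+1) / (k+2).
For k = 79: 2(2*79 + 1) / (79 + 2) = 318/81 = 106/27.

106/27


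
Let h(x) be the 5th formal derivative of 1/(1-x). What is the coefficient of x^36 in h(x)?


Differentiating 5 times: d^5/dx^5 [1/(1-x)] = 5!/(1-x)^6.
The expansion 1/(1-x)^6 = sum_{k>=0} C(k+5, 5) x^k, so the coefficient of x^n in 5!/(1-x)^6 is 5! * C(n+5, 5).
For n = 36: 120 * C(41, 5) = 120 * 749398 = 89927760

89927760


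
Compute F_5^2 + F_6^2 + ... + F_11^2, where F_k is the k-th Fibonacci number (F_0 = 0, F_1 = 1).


There is a standard identity sum_{k=0}^{N} F_k^2 = F_N * F_{N+1} (proved inductively from the telescoping relation F_k^2 = F_k F_{k+1} - F_{k-1} F_k). Then
sum_{k=5}^{11} F_k^2 = F_11 F_12 - F_4 F_5.
Computing: F_11 = 89, F_12 = 144, F_4 = 3, F_5 = 5.
Sum = 89 * 144 - 3 * 5 = 12801.

12801


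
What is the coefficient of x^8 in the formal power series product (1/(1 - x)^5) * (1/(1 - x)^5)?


Combine the factors: (1/(1 - x)^5) * (1/(1 - x)^5) = 1/(1 - x)^10.
Then use 1/(1 - x)^r = sum_{k>=0} C(k + r - 1, r - 1) x^k with r = 10 and k = 8:
C(17, 9) = 24310.

24310


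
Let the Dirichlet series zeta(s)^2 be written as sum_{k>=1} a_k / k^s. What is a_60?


The Dirichlet convolution of the constant function 1 with itself gives (1 * 1)(k) = sum_{d | k} 1 = d(k), the number of positive divisors of k.
Since zeta(s) = sum_{k>=1} 1/k^s, we have zeta(s)^2 = sum_{k>=1} d(k)/k^s, so a_k = d(k).
For k = 60: the divisors are 1, 2, 3, 4, 5, 6, 10, 12, 15, 20, 30, 60.
Count = 12.

12


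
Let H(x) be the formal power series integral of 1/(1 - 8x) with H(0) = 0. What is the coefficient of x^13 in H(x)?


1/(1 - 8x) = sum_{k>=0} 8^k x^k. Integrating termwise with H(0) = 0:
H(x) = sum_{k>=0} 8^k x^(k+1) / (k+1) = sum_{m>=1} 8^(m-1) x^m / m.
For m = 13: 8^12/13 = 68719476736/13 = 68719476736/13.

68719476736/13


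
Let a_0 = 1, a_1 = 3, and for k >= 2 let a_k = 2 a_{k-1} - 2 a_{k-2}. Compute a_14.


Iterating the recurrence forward:
a_0 = 1
a_1 = 3
a_2 = 2*3 - 2*1 = 4
a_3 = 2*4 - 2*3 = 2
a_4 = 2*2 - 2*4 = -4
a_5 = 2*-4 - 2*2 = -12
a_6 = 2*-12 - 2*-4 = -16
a_7 = 2*-16 - 2*-12 = -8
a_8 = 2*-8 - 2*-16 = 16
a_9 = 2*16 - 2*-8 = 48
a_10 = 2*48 - 2*16 = 64
a_11 = 2*64 - 2*48 = 32
a_12 = 2*32 - 2*64 = -64
a_13 = 2*-64 - 2*32 = -192
a_14 = 2*-192 - 2*-64 = -256
So a_14 = -256.

-256


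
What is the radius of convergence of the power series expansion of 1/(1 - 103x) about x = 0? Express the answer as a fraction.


Expanding 1/(1 - 103x) = sum_{k>=0} 103^k x^k, the series converges when |103x| < 1, i.e., |x| < 1/103.
So the radius of convergence is 1/103 = 1/103.

1/103


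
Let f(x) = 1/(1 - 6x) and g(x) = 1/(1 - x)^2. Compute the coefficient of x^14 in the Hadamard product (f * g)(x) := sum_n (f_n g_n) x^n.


f has coefficients f_k = 6^k. For g = 1/(1 - x)^2 the coefficient is g_k = C(k + 1, 1) = k + 1. The Hadamard coefficient is (f * g)_k = 6^k * (k + 1).
For k = 14: 6^14 * 15 = 78364164096 * 15 = 1175462461440.

1175462461440


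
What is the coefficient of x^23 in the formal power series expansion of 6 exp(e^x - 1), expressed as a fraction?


exp(e^x - 1) is the exponential generating function for the Bell numbers Bell_k: exp(e^x - 1) = sum_{k>=0} Bell_k x^k / k!.
So the coefficient of x^23 in 6 exp(e^x - 1) is 6 Bell_23 / 23!.
Computing: Bell_23 = 44152005855084346 and 23! = 25852016738884976640000, giving
6 * 44152005855084346/25852016738884976640000 = 22076002927542173/2154334728240414720000.

22076002927542173/2154334728240414720000


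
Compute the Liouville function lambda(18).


The Liouville function is lambda(k) = (-1)^Omega(k), where Omega(k) counts the prime factors of k with multiplicity.
Factoring: 18 = 2 * 3 * 3, so Omega(18) = 3.
lambda(18) = (-1)^3 = -1.

-1


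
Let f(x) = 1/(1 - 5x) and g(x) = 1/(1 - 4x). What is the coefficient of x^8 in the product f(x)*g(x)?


The coefficient of x^n in f*g is the Cauchy product: sum_{k=0}^{n} a^k * b^(n-k).
With a=5, b=4, n=8:
sum_{k=0}^{8} 5^k * 4^(8-k)
= 1690981

1690981


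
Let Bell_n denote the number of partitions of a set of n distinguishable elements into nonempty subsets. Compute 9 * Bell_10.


Bell_10 can be computed from the Bell triangle or from Dobinski's identity Bell_n = (1/e) * sum_{k>=0} k^n / k!.
Computing Bell_10 = 115975.
Then 9 * 115975 = 1043775.

1043775


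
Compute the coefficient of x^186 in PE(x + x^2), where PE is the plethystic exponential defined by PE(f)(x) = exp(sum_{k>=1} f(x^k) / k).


With f(x) = x + x^2, the exponent is sum_{k>=1} (x^k + x^(2k)) / k = -ln(1 - x) - ln(1 - x^2). Exponentiating:
PE(x + x^2) = 1 / ((1 - x)(1 - x^2)).
This is the generating function for partitions of n into parts of size 1 or 2. The number of 2's can be any j in 0..93, and the rest are 1's, so
[x^186] = floor(186/2) + 1 = 94.

94


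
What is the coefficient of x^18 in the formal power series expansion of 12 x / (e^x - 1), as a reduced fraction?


The exponential generating function for Bernoulli numbers is
x / (e^x - 1) = sum_{k>=0} B_k x^k / k!.
So the coefficient of x^18 in 12 x / (e^x - 1) is 12 B_18 / 18!.
Computing: B_18 = 43867/798, 18! = 6402373705728000, giving
12 * 43867/798 / 6402373705728000 = 43867/425757851430912000.

43867/425757851430912000


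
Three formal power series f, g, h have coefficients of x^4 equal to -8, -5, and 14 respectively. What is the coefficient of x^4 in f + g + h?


Series addition is componentwise:
-8 + -5 + 14
= 1

1


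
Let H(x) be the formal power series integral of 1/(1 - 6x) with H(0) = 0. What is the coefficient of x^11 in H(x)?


1/(1 - 6x) = sum_{k>=0} 6^k x^k. Integrating termwise with H(0) = 0:
H(x) = sum_{k>=0} 6^k x^(k+1) / (k+1) = sum_{m>=1} 6^(m-1) x^m / m.
For m = 11: 6^10/11 = 60466176/11 = 60466176/11.

60466176/11


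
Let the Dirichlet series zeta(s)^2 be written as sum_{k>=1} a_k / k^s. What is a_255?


The Dirichlet convolution of the constant function 1 with itself gives (1 * 1)(k) = sum_{d | k} 1 = d(k), the number of positive divisors of k.
Since zeta(s) = sum_{k>=1} 1/k^s, we have zeta(s)^2 = sum_{k>=1} d(k)/k^s, so a_k = d(k).
For k = 255: the divisors are 1, 3, 5, 15, 17, 51, 85, 255.
Count = 8.

8


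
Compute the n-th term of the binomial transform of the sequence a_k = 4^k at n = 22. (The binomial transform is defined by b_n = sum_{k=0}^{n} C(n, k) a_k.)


With a_k = 4^k, b_n = sum_{k=0}^{n} C(n, k) 4^k = (1 + 4)^n by the binomial theorem.
For n = 22: (1 + 4)^22 = 5^22 = 2384185791015625.

2384185791015625


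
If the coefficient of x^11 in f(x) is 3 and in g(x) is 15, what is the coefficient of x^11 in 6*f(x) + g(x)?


Scalar multiplication scales coefficients: 6 * 3 = 18.
Then add the g coefficient: 18 + 15
= 33

33


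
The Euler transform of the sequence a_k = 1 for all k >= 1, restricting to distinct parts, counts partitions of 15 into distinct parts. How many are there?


Partitions of 15 into distinct parts can be computed via generating function.
Product (1+x)(1+x^2)(1+x^3)...
The coefficient of x^15 = 27

27


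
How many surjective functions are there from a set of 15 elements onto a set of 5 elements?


By inclusion-exclusion on which target elements are missed, the number of surjections from an n-set onto a k-set is
surj(n, k) = sum_{j=0}^{k} (-1)^j C(k, j) (k - j)^n.
Equivalently surj(n, k) = k! * S(n, k), where S(n, k) is the Stirling number of the second kind.
For n = 15, k = 5:
S(15, 5) = 210766920, so
surj = 5! * 210766920 = 120 * 210766920 = 25292030400.

25292030400


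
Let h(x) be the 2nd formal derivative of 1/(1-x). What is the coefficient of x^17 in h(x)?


Differentiating 2 times: d^2/dx^2 [1/(1-x)] = 2!/(1-x)^3.
The expansion 1/(1-x)^3 = sum_{k>=0} C(k+2, 2) x^k, so the coefficient of x^n in 2!/(1-x)^3 is 2! * C(n+2, 2).
For n = 17: 2 * C(19, 2) = 2 * 171 = 342

342


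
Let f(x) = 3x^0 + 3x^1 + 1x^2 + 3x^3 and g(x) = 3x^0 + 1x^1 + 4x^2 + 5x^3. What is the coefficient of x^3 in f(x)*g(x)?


Cauchy product at x^3:
3*5 + 3*4 + 1*1 + 3*3
= 37

37


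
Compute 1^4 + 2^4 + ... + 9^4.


This power sum has a closed form given by Faulhaber's formula
sum_{k=1}^{m} k^p = (1 / (p + 1)) * sum_{j=0}^{p} C(p + 1, j) B_j m^(p + 1 - j),
but for small m direct computation is fastest:
1 + 16 + 81 + 256 + 625 + 1296 + 2401 + 4096 + 6561 = 15333.

15333


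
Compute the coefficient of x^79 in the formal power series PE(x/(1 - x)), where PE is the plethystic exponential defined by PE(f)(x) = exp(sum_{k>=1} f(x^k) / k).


For f(x) = x/(1 - x) we have
sum_{k>=1} f(x^k) / k = sum_{k>=1} (1/k) * x^k / (1 - x^k) = sum_{k, m >= 1} x^(k m) / k,
which after exponentiating simplifies to
PE(x/(1 - x)) = prod_{k>=1} 1 / (1 - x^k).
This is the generating function for the partition function p(n), so the coefficient of x^79 is p(79).
Computing p(79) by dynamic programming over parts 1, 2, ..., 79: p(79) = 13848650.

13848650


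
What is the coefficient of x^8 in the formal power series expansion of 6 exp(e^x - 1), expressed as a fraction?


exp(e^x - 1) is the exponential generating function for the Bell numbers Bell_k: exp(e^x - 1) = sum_{k>=0} Bell_k x^k / k!.
So the coefficient of x^8 in 6 exp(e^x - 1) is 6 Bell_8 / 8!.
Computing: Bell_8 = 4140 and 8! = 40320, giving
6 * 4140/40320 = 69/112.

69/112


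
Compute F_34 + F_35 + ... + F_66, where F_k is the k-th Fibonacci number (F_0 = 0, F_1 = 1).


Use the identity sum_{k=0}^{N} F_k = F_{N+2} - 1 (which follows from F_{k+2} - F_{k+1} = F_k). Then
sum_{k=34}^{66} F_k = (F_{68} - 1) - (F_{35} - 1) = F_{68} - F_{35}.
Computing: F_{68} = 72723460248141, F_{35} = 9227465, so
Sum = 72723460248141 - 9227465 = 72723451020676.

72723451020676


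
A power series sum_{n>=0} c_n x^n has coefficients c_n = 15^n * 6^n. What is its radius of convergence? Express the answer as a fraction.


By the root test (Cauchy-Hadamard), the radius is R = 1 / limsup_n |c_n|^(1/n).
Here |c_n|^(1/n) = (15^n * 6^n)^(1/n) = 15 * 6 = 90 for all n.
So R = 1/90 = 1/90.

1/90


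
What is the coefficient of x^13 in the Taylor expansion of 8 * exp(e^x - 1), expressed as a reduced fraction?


exp(e^x - 1) = sum_{k>=0} Bell_k x^k / k!, where Bell_k is the k-th Bell number.
So the coefficient of x^13 is 8 * Bell_13 / 13!.
Computing: Bell_13 = 27644437 and 13! = 6227020800, giving
8 * 27644437/6227020800 = 27644437/778377600.

27644437/778377600


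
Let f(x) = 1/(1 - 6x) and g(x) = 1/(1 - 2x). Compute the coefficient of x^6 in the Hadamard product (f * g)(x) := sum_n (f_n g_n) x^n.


f has coefficients f_k = 6^k and g has coefficients g_k = 2^k, so the Hadamard product has coefficient (f*g)_k = 6^k * 2^k = 12^k.
For k = 6: 12^6 = 2985984.

2985984


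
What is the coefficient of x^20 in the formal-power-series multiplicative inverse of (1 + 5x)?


The inverse is 1/(1 + 5x). Apply the geometric identity 1/(1 - y) = sum_{k>=0} y^k with y = -5x:
1/(1 + 5x) = sum_{k>=0} (-5)^k x^k.
So the coefficient of x^20 is (-5)^20 = 95367431640625.

95367431640625


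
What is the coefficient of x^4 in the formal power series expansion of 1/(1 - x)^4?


The expansion 1/(1 - x)^r = sum_{k>=0} C(k + r - 1, r - 1) x^k follows from the multiset / negative-binomial theorem (or from repeated differentiation of the geometric series).
For r = 4 and k = 4:
C(7, 3) = 5040 / (6 * 24) = 35.

35


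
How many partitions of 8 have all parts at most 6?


Using the generating function (1-x)^(-1)(1-x^2)^(-1)...(1-x^6)^(-1),
the coefficient of x^8 counts these restricted partitions.
Result = 20

20


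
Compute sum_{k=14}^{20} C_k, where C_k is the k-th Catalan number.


C_14 through C_20: 2674440, 9694845, 35357670, 129644790, 477638700, 1767263190, 6564120420
Sum = 2674440 + 9694845 + 35357670 + 129644790 + 477638700 + 1767263190 + 6564120420
= 8986394055

8986394055


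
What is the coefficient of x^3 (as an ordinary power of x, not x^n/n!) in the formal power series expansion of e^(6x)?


The exponential series is e^y = sum_{k>=0} y^k / k!. Substituting y = 6x gives
e^(6x) = sum_{k>=0} 6^k x^k / k!.
So the coefficient of x^n is a^n/n! with a = 6, n = 3:
6^3 / 3! = 216/6 = 36

36


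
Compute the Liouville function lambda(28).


The Liouville function is lambda(k) = (-1)^Omega(k), where Omega(k) counts the prime factors of k with multiplicity.
Factoring: 28 = 2 * 2 * 7, so Omega(28) = 3.
lambda(28) = (-1)^3 = -1.

-1


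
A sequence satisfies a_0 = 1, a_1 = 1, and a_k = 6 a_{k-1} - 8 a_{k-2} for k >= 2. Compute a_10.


The characteristic equation is t^2 - 6 t + 8 = 0, with roots r_1 = 4 and r_2 = 2 (so c_1 = r_1 + r_2, c_2 = -r_1 r_2 as required).
One can use the closed form a_n = A r_1^n + B r_2^n, but direct iteration is more reliable:
a_0 = 1, a_1 = 1, a_2 = -2, a_3 = -20, a_4 = -104, a_5 = -464, a_6 = -1952, a_7 = -8000, a_8 = -32384, a_9 = -130304, a_10 = -522752.
So a_10 = -522752.

-522752


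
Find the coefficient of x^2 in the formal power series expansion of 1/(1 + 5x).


Write 1/(1 + c x) = 1/(1 - (-c) x) and apply the geometric-series identity
1/(1 - y) = sum_{k>=0} y^k to get 1/(1 + c x) = sum_{k>=0} (-c)^k x^k.
So the coefficient of x^k is (-c)^k = (-1)^k * c^k.
Here c = 5 and k = 2:
(-5)^2 = 1 * 25 = 25

25


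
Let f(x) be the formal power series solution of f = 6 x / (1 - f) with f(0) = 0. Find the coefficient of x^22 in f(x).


Apply Lagrange inversion: f = 6 x * phi(f) with phi(t) = 1/(1 - t), so
[x^n] f = 6^n * (1/n) [t^(n-1)] phi(t)^n = 6^n * (1/n) [t^(n-1)] (1 - t)^(-n) = 6^n * (1/n) C(2n - 2, n - 1) = 6^n * C_{n-1}.
For n = 22: C_21 = C(42, 21) / 22 = 538257874440/22 = 24466267020.
With the 6^22 = 131621703842267136 factor, the coefficient is 131621703842267136 * 24466267020 = 3220291751832267711546654720.

3220291751832267711546654720


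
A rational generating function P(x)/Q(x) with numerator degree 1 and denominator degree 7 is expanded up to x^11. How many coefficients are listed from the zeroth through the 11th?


Expanding up to x^11 gives the coefficients for x^0, x^1, ..., x^11.
That is 11 + 1 = 12 coefficients in total.

12


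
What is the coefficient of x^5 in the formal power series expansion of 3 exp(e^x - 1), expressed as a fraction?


exp(e^x - 1) is the exponential generating function for the Bell numbers Bell_k: exp(e^x - 1) = sum_{k>=0} Bell_k x^k / k!.
So the coefficient of x^5 in 3 exp(e^x - 1) is 3 Bell_5 / 5!.
Computing: Bell_5 = 52 and 5! = 120, giving
3 * 52/120 = 13/10.

13/10


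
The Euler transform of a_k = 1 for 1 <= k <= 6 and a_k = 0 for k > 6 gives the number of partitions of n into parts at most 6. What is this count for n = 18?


Partitions of 18 into parts at most 6:
Using generating function (1-x)^(-1)(1-x^2)^(-1)...(1-x^6)^(-1),
the coefficient of x^18 = 199

199


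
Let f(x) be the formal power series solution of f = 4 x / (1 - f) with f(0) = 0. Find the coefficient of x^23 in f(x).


Apply Lagrange inversion: f = 4 x * phi(f) with phi(t) = 1/(1 - t), so
[x^n] f = 4^n * (1/n) [t^(n-1)] phi(t)^n = 4^n * (1/n) [t^(n-1)] (1 - t)^(-n) = 4^n * (1/n) C(2n - 2, n - 1) = 4^n * C_{n-1}.
For n = 23: C_22 = C(44, 22) / 23 = 2104098963720/23 = 91482563640.
With the 4^23 = 70368744177664 factor, the coefficient is 70368744177664 * 91482563640 = 6437513117500026346536960.

6437513117500026346536960


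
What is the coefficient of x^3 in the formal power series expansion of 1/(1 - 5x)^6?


The general identity 1/(1 - c x)^r = sum_{k>=0} c^k C(k + r - 1, r - 1) x^k follows by substituting y = c x into 1/(1 - y)^r = sum_{k>=0} C(k + r - 1, r - 1) y^k.
For c = 5, r = 6, k = 3:
5^3 * C(8, 5) = 125 * 56 = 7000.

7000


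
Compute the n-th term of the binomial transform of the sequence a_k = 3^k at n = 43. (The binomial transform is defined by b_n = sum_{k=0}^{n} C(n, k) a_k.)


With a_k = 3^k, b_n = sum_{k=0}^{n} C(n, k) 3^k = (1 + 3)^n by the binomial theorem.
For n = 43: (1 + 3)^43 = 4^43 = 77371252455336267181195264.

77371252455336267181195264


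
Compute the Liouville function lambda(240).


The Liouville function is lambda(k) = (-1)^Omega(k), where Omega(k) counts the prime factors of k with multiplicity.
Factoring: 240 = 2 * 2 * 2 * 2 * 3 * 5, so Omega(240) = 6.
lambda(240) = (-1)^6 = 1.

1


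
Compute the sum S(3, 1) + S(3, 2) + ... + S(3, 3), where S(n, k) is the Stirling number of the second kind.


By definition, S(n, k) counts partitions of an n-set into exactly k nonempty blocks.
Computing row n = 3 for k = 1..3:
S(3, k): 1, 3, 1
Sum = 5. (This equals Bell_3 since the sum runs over all k.)

5


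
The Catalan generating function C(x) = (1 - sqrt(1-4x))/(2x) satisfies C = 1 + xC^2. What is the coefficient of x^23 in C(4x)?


Substituting x -> 4x scales the n-th coefficient by 4^n, so [x^23] C(4x) = 4^23 * C_23.
C_23 = C(2*23, 23)/(24) = 8233430727600/24 = 343059613650.
So 4^23 * 343059613650 = 70368744177664 * 343059613650 = 24140674190625098799513600.

24140674190625098799513600


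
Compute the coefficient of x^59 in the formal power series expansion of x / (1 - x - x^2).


Let f(x) = sum_{k>=0} a_k x^k. Multiplying f(x) * (1 - x - x^2) = x and matching coefficients gives a_0 = 0, a_1 = 1, and a_k = a_{k-1} + a_{k-2} for k >= 2. These are the Fibonacci numbers F_k.
Iterating from F_0 = 0, F_1 = 1:
F_0=0, F_1=1, F_2=1, F_3=2, F_4=3, F_5=5, F_6=8, F_7=13, F_8=21, F_9=34, ...
F_59 = 956722026041.

956722026041


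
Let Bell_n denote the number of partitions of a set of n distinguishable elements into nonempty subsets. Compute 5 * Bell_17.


Bell_17 can be computed from the Bell triangle or from Dobinski's identity Bell_n = (1/e) * sum_{k>=0} k^n / k!.
Computing Bell_17 = 82864869804.
Then 5 * 82864869804 = 414324349020.

414324349020


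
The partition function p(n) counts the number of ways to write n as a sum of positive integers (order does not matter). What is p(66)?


Using the generating function prod_{k>=1} 1/(1-x^k), we compute p(66).
By dynamic programming over parts 1 through 66:
p(66) = 2323520

2323520


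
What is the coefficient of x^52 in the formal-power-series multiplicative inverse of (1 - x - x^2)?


Let the inverse be f(x) = sum_{k>=0} a_k x^k. From f(x) * (1 - x - x^2) = 1 and matching coefficients:
 x^0: a_0 = 1.
 x^1: a_1 - a_0 = 0, so a_1 = 1.
 x^k (k >= 2): a_k - a_{k-1} - a_{k-2} = 0, i.e. a_k = a_{k-1} + a_{k-2}.
This is the Fibonacci-type recurrence shifted so that a_0 = a_1 = 1.
Iterating: a_0=1, a_1=1, a_2=2, a_3=3, a_4=5, a_5=8, a_6=13, a_7=21, a_8=34, a_9=55, ...
a_52 = 53316291173.

53316291173


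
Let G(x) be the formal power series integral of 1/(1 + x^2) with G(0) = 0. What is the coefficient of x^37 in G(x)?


1/(1 + x^2) = sum_{j>=0} (-1)^j x^(2j). Integrating termwise with G(0) = 0:
G(x) = sum_{j>=0} (-1)^j x^(2j+1) / (2j+1) = arctan(x).
Only odd powers are nonzero. For x^37 write 37 = 2*18 + 1, giving
(-1)^18 / 37 = 1/37 = 1/37.

1/37


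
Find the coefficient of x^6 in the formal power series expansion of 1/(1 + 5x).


Write 1/(1 + c x) = 1/(1 - (-c) x) and apply the geometric-series identity
1/(1 - y) = sum_{k>=0} y^k to get 1/(1 + c x) = sum_{k>=0} (-c)^k x^k.
So the coefficient of x^k is (-c)^k = (-1)^k * c^k.
Here c = 5 and k = 6:
(-5)^6 = 1 * 15625 = 15625

15625


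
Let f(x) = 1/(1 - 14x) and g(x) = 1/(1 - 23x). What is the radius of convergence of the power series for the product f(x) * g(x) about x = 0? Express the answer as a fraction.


The radius of 1/(1 - 14x) is 1/14 (nearest singularity at x = 1/14), and the radius of 1/(1 - 23x) is 1/23.
The product f(x)*g(x) = 1/((1 - 14x)(1 - 23x)) has singularities at both 1/14 and 1/23, so its radius of convergence is the distance to the nearest one:
min(1/14, 1/23) = 1/23.

1/23


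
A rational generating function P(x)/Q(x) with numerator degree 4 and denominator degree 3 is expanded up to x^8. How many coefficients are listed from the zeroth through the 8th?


Expanding up to x^8 gives the coefficients for x^0, x^1, ..., x^8.
That is 8 + 1 = 9 coefficients in total.

9


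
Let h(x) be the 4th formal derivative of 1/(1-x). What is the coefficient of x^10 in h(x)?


Differentiating 4 times: d^4/dx^4 [1/(1-x)] = 4!/(1-x)^5.
The expansion 1/(1-x)^5 = sum_{k>=0} C(k+4, 4) x^k, so the coefficient of x^n in 4!/(1-x)^5 is 4! * C(n+4, 4).
For n = 10: 24 * C(14, 4) = 24 * 1001 = 24024

24024


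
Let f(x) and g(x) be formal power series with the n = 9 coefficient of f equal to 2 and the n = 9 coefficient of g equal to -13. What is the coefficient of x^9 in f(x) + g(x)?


Addition of formal power series is termwise.
The coefficient of x^9 in f + g = 2 + -13
= -11

-11


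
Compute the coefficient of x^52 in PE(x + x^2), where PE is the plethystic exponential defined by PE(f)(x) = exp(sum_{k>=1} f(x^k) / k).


With f(x) = x + x^2, the exponent is sum_{k>=1} (x^k + x^(2k)) / k = -ln(1 - x) - ln(1 - x^2). Exponentiating:
PE(x + x^2) = 1 / ((1 - x)(1 - x^2)).
This is the generating function for partitions of n into parts of size 1 or 2. The number of 2's can be any j in 0..26, and the rest are 1's, so
[x^52] = floor(52/2) + 1 = 27.

27


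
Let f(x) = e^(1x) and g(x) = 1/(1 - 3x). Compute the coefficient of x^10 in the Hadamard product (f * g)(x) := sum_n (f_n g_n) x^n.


Expanding: f_k = 1^k/k! (from e^(1x)) and g_k = 3^k (from 1/(1 - 3x)). So the Hadamard coefficient (f * g)_k = 1^k 3^k / k! = (3)^k / k!.
For k = 10: 3^10/10! = 59049/3628800 = 729/44800.

729/44800


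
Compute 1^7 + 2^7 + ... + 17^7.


This power sum has a closed form given by Faulhaber's formula
sum_{k=1}^{m} k^p = (1 / (p + 1)) * sum_{j=0}^{p} C(p + 1, j) B_j m^(p + 1 - j),
but for small m direct computation is fastest:
1 + 128 + 2187 + 16384 + 78125 + 279936 + 823543 + 2097152 + 4782969 + 10000000 + 19487171 + 35831808 + 62748517 + 105413504 + 170859375 + 268435456 + 410338673 = 1091194929.

1091194929


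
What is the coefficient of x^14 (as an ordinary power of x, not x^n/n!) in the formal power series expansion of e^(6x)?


The exponential series is e^y = sum_{k>=0} y^k / k!. Substituting y = 6x gives
e^(6x) = sum_{k>=0} 6^k x^k / k!.
So the coefficient of x^n is a^n/n! with a = 6, n = 14:
6^14 / 14! = 78364164096/87178291200 = 157464/175175

157464/175175


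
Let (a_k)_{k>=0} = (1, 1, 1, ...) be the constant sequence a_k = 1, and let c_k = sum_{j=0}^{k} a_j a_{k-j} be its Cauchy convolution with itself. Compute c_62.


Since a_j = 1 for all j >= 0, the convolution sum becomes
c_k = sum_{j=0}^{k} 1 * 1 = 1 * (k + 1).
Equivalently, the generating function of (a_k) is 1/(1 - x) and its square is 1/(1 - x)^2 = sum_{k>=0} 1(k + 1) x^k.
For k = 62: 1 * 63 = 63.

63


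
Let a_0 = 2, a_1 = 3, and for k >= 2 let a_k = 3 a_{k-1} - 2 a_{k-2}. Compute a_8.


Iterating the recurrence forward:
a_0 = 2
a_1 = 3
a_2 = 3*3 - 2*2 = 5
a_3 = 3*5 - 2*3 = 9
a_4 = 3*9 - 2*5 = 17
a_5 = 3*17 - 2*9 = 33
a_6 = 3*33 - 2*17 = 65
a_7 = 3*65 - 2*33 = 129
a_8 = 3*129 - 2*65 = 257
So a_8 = 257.

257


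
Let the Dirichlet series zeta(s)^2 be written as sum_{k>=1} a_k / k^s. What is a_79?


The Dirichlet convolution of the constant function 1 with itself gives (1 * 1)(k) = sum_{d | k} 1 = d(k), the number of positive divisors of k.
Since zeta(s) = sum_{k>=1} 1/k^s, we have zeta(s)^2 = sum_{k>=1} d(k)/k^s, so a_k = d(k).
For k = 79: the divisors are 1, 79.
Count = 2.

2


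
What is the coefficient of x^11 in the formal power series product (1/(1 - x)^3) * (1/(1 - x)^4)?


Combine the factors: (1/(1 - x)^3) * (1/(1 - x)^4) = 1/(1 - x)^7.
Then use 1/(1 - x)^r = sum_{k>=0} C(k + r - 1, r - 1) x^k with r = 7 and k = 11:
C(17, 6) = 12376.

12376


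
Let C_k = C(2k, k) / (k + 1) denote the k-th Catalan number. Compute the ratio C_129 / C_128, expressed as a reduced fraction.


Using C_k = (2k)! / (k! (k+1)!), the ratio C_{k+1}/C_k simplifies to
C_{k+1}/C_k = [(2k+2)! / ((k+1)! (k+2)!)] * [k! (k+1)! / (2k)!]
 = (2k+2)(2k+1) / ((k+1)(k+2)) = 2(2k+1) / (k+2).
For k = 128: 2(2*128 + 1) / (128 + 2) = 514/130 = 257/65.

257/65


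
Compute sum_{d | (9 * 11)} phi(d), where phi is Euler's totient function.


First, 9 * 11 = 99. One classical identity is sum_{d | n} phi(d) = n (each k in [1, n] has a unique gcd with n, and among the k's with gcd(k, n) = n/d there are phi(d) of them). So the sum equals 99. We also verify directly:
Divisors of 99: 1, 3, 9, 11, 33, 99.
phi values: 1, 2, 6, 10, 20, 60.
Sum = 99.

99


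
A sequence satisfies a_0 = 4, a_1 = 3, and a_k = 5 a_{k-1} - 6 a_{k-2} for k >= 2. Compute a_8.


The characteristic equation is t^2 - 5 t + 6 = 0, with roots r_1 = 3 and r_2 = 2 (so c_1 = r_1 + r_2, c_2 = -r_1 r_2 as required).
One can use the closed form a_n = A r_1^n + B r_2^n, but direct iteration is more reliable:
a_0 = 4, a_1 = 3, a_2 = -9, a_3 = -63, a_4 = -261, a_5 = -927, a_6 = -3069, a_7 = -9783, a_8 = -30501.
So a_8 = -30501.

-30501


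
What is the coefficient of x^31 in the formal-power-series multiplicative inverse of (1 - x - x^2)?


Let the inverse be f(x) = sum_{k>=0} a_k x^k. From f(x) * (1 - x - x^2) = 1 and matching coefficients:
 x^0: a_0 = 1.
 x^1: a_1 - a_0 = 0, so a_1 = 1.
 x^k (k >= 2): a_k - a_{k-1} - a_{k-2} = 0, i.e. a_k = a_{k-1} + a_{k-2}.
This is the Fibonacci-type recurrence shifted so that a_0 = a_1 = 1.
Iterating: a_0=1, a_1=1, a_2=2, a_3=3, a_4=5, a_5=8, a_6=13, a_7=21, a_8=34, a_9=55, ...
a_31 = 2178309.

2178309


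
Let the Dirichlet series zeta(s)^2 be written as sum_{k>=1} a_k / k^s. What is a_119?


The Dirichlet convolution of the constant function 1 with itself gives (1 * 1)(k) = sum_{d | k} 1 = d(k), the number of positive divisors of k.
Since zeta(s) = sum_{k>=1} 1/k^s, we have zeta(s)^2 = sum_{k>=1} d(k)/k^s, so a_k = d(k).
For k = 119: the divisors are 1, 7, 17, 119.
Count = 4.

4


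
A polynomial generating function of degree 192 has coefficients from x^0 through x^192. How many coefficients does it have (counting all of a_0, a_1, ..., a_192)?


A polynomial of degree 192 takes the form a_0 + a_1 x + ... + a_192 x^192.
The number of coefficients is 192 + 1 = 193.

193


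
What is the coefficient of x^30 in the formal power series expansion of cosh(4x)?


The Maclaurin series is cosh(t) = sum_{m>=0} t^(2m) / (2m)!, so substituting t = 4x, only even powers of x are nonzero, with coefficient of x^(2m) equal to 4^(2m) / (2m)!.
For x^30 the coefficient is 4^30/30! = 1152921504606846976/265252859812191058636308480000000 = 17179869184/3952575621190533915703125.

17179869184/3952575621190533915703125


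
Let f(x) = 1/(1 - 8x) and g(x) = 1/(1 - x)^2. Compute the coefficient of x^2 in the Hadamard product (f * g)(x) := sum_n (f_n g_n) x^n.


f has coefficients f_k = 8^k. For g = 1/(1 - x)^2 the coefficient is g_k = C(k + 1, 1) = k + 1. The Hadamard coefficient is (f * g)_k = 8^k * (k + 1).
For k = 2: 8^2 * 3 = 64 * 3 = 192.

192


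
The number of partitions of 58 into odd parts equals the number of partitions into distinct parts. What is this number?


Computing partitions of 58 into odd parts (1, 3, 5, ...):
Using the generating function prod_{k>=0} 1/(1-x^(2k+1)),
the count is 8808

8808


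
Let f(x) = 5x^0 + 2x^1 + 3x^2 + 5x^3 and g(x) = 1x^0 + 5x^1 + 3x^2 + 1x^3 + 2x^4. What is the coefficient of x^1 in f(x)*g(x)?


Cauchy product at x^1:
5*5 + 2*1
= 27

27


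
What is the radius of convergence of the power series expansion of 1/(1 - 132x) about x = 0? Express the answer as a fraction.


Expanding 1/(1 - 132x) = sum_{k>=0} 132^k x^k, the series converges when |132x| < 1, i.e., |x| < 1/132.
So the radius of convergence is 1/132 = 1/132.

1/132


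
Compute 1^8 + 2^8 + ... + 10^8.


This power sum has a closed form given by Faulhaber's formula
sum_{k=1}^{m} k^p = (1 / (p + 1)) * sum_{j=0}^{p} C(p + 1, j) B_j m^(p + 1 - j),
but for small m direct computation is fastest:
1 + 256 + 6561 + 65536 + 390625 + 1679616 + 5764801 + 16777216 + 43046721 + 100000000 = 167731333.

167731333


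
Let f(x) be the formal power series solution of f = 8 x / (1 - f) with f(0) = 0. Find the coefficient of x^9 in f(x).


Apply Lagrange inversion: f = 8 x * phi(f) with phi(t) = 1/(1 - t), so
[x^n] f = 8^n * (1/n) [t^(n-1)] phi(t)^n = 8^n * (1/n) [t^(n-1)] (1 - t)^(-n) = 8^n * (1/n) C(2n - 2, n - 1) = 8^n * C_{n-1}.
For n = 9: C_8 = C(16, 8) / 9 = 12870/9 = 1430.
With the 8^9 = 134217728 factor, the coefficient is 134217728 * 1430 = 191931351040.

191931351040


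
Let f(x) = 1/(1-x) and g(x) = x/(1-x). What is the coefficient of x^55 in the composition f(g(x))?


First simplify the composition: f(g(x)) = 1/(1 - x/(1-x)) = (1-x)/((1-x) - x) = (1-x)/(1-2x).
Now extract the coefficient. Write (1-x)/(1-2x) = 1/(1-2x) - x/(1-2x).
The coefficient of x^n in 1/(1-2x) is 2^n, and in x/(1-2x) is 2^(n-1) (for n >= 1).
So the coefficient of x^55 is 2^55 - 2^54 = 36028797018963968 - 18014398509481984 = 18014398509481984.

18014398509481984


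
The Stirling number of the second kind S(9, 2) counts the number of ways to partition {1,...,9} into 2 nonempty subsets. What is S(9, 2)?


Using the explicit formula S(n,k) = (1/k!) sum_{j=0}^{k} (-1)^(k-j) C(k,j) j^n:
S(9, 2) = 255
Equivalently, S(n,k) is n! times the coefficient of x^n in the EGF (e^x - 1)^k / k!.

255


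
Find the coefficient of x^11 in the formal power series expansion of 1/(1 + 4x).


Write 1/(1 + c x) = 1/(1 - (-c) x) and apply the geometric-series identity
1/(1 - y) = sum_{k>=0} y^k to get 1/(1 + c x) = sum_{k>=0} (-c)^k x^k.
So the coefficient of x^k is (-c)^k = (-1)^k * c^k.
Here c = 4 and k = 11:
(-4)^11 = -1 * 4194304 = -4194304

-4194304


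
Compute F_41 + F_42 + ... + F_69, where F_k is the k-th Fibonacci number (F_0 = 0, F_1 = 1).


Use the identity sum_{k=0}^{N} F_k = F_{N+2} - 1 (which follows from F_{k+2} - F_{k+1} = F_k). Then
sum_{k=41}^{69} F_k = (F_{71} - 1) - (F_{42} - 1) = F_{71} - F_{42}.
Computing: F_{71} = 308061521170129, F_{42} = 267914296, so
Sum = 308061521170129 - 267914296 = 308061253255833.

308061253255833


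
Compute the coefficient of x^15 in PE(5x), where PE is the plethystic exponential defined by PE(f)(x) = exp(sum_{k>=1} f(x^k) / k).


With f(x) = 5x, the exponent is sum_{k>=1} 5 x^k / k = 5 * (-ln(1 - x)). Exponentiating:
PE(5x) = exp(-5 ln(1 - x)) = 1/(1 - x)^5.
By the negative binomial expansion, [x^n] 1/(1 - x)^5 = C(n + 4, 4).
For n = 15: C(19, 4) = 3876.

3876


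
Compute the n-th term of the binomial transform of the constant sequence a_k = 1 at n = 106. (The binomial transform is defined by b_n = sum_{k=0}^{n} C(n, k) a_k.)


With a_k = 1 for all k, b_n = sum_{k=0}^{n} C(n, k) = 2^n by the binomial theorem.
For n = 106: 2^106 = 81129638414606681695789005144064.

81129638414606681695789005144064


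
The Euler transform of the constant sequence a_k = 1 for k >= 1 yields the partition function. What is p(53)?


The Euler transform converts the sequence a_k = 1 into the number of integer partitions.
Using the recurrence or dynamic programming:
p(53) = 329931

329931


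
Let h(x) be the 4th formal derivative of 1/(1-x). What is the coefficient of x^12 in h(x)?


Differentiating 4 times: d^4/dx^4 [1/(1-x)] = 4!/(1-x)^5.
The expansion 1/(1-x)^5 = sum_{k>=0} C(k+4, 4) x^k, so the coefficient of x^n in 4!/(1-x)^5 is 4! * C(n+4, 4).
For n = 12: 24 * C(16, 4) = 24 * 1820 = 43680

43680


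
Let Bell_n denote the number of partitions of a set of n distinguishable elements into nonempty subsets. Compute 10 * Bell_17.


Bell_17 can be computed from the Bell triangle or from Dobinski's identity Bell_n = (1/e) * sum_{k>=0} k^n / k!.
Computing Bell_17 = 82864869804.
Then 10 * 82864869804 = 828648698040.

828648698040


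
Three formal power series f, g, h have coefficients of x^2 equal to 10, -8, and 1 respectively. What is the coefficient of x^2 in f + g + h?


Series addition is componentwise:
10 + -8 + 1
= 3

3


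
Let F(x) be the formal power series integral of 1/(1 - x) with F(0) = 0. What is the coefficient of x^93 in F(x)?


1/(1 - x) = sum_{k>=0} x^k. Integrating termwise and using F(0) = 0 gives
F(x) = sum_{k>=0} x^(k+1) / (k+1) = sum_{m>=1} x^m / m = -ln(1 - x).
So the coefficient of x^93 is 1/93 = 1/93.

1/93


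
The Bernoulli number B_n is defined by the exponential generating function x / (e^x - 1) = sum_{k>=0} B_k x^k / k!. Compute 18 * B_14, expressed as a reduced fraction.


Bernoulli numbers can also be computed recursively via B_0 = 1 and sum_{j=0}^{m} C(m+1, j) B_j = 0 for m >= 1. Odd-index Bernoulli numbers vanish for k >= 3.
Computing B_14 = 7/6, so 18 * B_14 = 18 * 7/6 = 21.

21


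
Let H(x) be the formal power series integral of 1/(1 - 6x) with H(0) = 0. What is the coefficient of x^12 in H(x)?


1/(1 - 6x) = sum_{k>=0} 6^k x^k. Integrating termwise with H(0) = 0:
H(x) = sum_{k>=0} 6^k x^(k+1) / (k+1) = sum_{m>=1} 6^(m-1) x^m / m.
For m = 12: 6^11/12 = 362797056/12 = 30233088.

30233088


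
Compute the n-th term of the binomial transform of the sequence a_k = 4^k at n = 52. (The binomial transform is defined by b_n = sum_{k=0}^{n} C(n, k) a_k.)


With a_k = 4^k, b_n = sum_{k=0}^{n} C(n, k) 4^k = (1 + 4)^n by the binomial theorem.
For n = 52: (1 + 4)^52 = 5^52 = 2220446049250313080847263336181640625.

2220446049250313080847263336181640625


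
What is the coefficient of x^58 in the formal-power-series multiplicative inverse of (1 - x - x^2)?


Let the inverse be f(x) = sum_{k>=0} a_k x^k. From f(x) * (1 - x - x^2) = 1 and matching coefficients:
 x^0: a_0 = 1.
 x^1: a_1 - a_0 = 0, so a_1 = 1.
 x^k (k >= 2): a_k - a_{k-1} - a_{k-2} = 0, i.e. a_k = a_{k-1} + a_{k-2}.
This is the Fibonacci-type recurrence shifted so that a_0 = a_1 = 1.
Iterating: a_0=1, a_1=1, a_2=2, a_3=3, a_4=5, a_5=8, a_6=13, a_7=21, a_8=34, a_9=55, ...
a_58 = 956722026041.

956722026041


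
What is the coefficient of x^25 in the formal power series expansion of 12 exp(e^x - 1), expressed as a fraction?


exp(e^x - 1) is the exponential generating function for the Bell numbers Bell_k: exp(e^x - 1) = sum_{k>=0} Bell_k x^k / k!.
So the coefficient of x^25 in 12 exp(e^x - 1) is 12 Bell_25 / 25!.
Computing: Bell_25 = 4638590332229999353 and 25! = 15511210043330985984000000, giving
12 * 4638590332229999353/15511210043330985984000000 = 356814640940769181/99430833611096064000000.

356814640940769181/99430833611096064000000


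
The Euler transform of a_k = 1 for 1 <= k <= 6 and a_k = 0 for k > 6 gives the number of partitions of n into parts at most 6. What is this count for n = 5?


Partitions of 5 into parts at most 6:
Using generating function (1-x)^(-1)(1-x^2)^(-1)...(1-x^6)^(-1),
the coefficient of x^5 = 7

7


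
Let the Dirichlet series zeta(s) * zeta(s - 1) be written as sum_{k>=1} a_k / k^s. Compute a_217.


Convolution gives a_k = sum_{d | k} d * 1 = sum_{d | k} d = sigma(k), the sum of positive divisors of k.
For k = 217, the divisors are 1, 7, 31, 217, so
sigma(217) = 1 + 7 + 31 + 217 = 256.

256


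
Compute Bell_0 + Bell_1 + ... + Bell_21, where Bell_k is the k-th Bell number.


Recall Bell_k counts set partitions of a k-set (with Bell_0 = 1 by convention).
Bell_0 through Bell_21: 1, 1, 2, 5, 15, 52, 203, 877, 4140, 21147, 115975, 678570, 4213597, 27644437, 190899322, 1382958545, 10480142147, 82864869804, 682076806159, 5832742205057, 51724158235372, 474869816156751
Sum = 1 + 1 + 2 + 5 + 15 + 52 + 203 + 877 + 4140 + 21147 + 115975 + 678570 + 4213597 + 27644437 + 190899322 + 1382958545 + 10480142147 + 82864869804 + 682076806159 + 5832742205057 + 51724158235372 + 474869816156751 = 533203744952179.

533203744952179


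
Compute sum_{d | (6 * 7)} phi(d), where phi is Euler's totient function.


First, 6 * 7 = 42. One classical identity is sum_{d | n} phi(d) = n (each k in [1, n] has a unique gcd with n, and among the k's with gcd(k, n) = n/d there are phi(d) of them). So the sum equals 42. We also verify directly:
Divisors of 42: 1, 2, 3, 6, 7, 14, 21, 42.
phi values: 1, 1, 2, 2, 6, 6, 12, 12.
Sum = 42.

42


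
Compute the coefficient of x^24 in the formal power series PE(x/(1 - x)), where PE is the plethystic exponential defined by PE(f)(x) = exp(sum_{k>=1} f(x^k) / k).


For f(x) = x/(1 - x) we have
sum_{k>=1} f(x^k) / k = sum_{k>=1} (1/k) * x^k / (1 - x^k) = sum_{k, m >= 1} x^(k m) / k,
which after exponentiating simplifies to
PE(x/(1 - x)) = prod_{k>=1} 1 / (1 - x^k).
This is the generating function for the partition function p(n), so the coefficient of x^24 is p(24).
Computing p(24) by dynamic programming over parts 1, 2, ..., 24: p(24) = 1575.

1575


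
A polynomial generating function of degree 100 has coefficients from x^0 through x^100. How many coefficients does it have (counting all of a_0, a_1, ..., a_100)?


A polynomial of degree 100 takes the form a_0 + a_1 x + ... + a_100 x^100.
The number of coefficients is 100 + 1 = 101.

101


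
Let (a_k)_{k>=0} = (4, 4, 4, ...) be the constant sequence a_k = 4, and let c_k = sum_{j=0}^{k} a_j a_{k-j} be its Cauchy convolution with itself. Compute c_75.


Since a_j = 4 for all j >= 0, the convolution sum becomes
c_k = sum_{j=0}^{k} 4 * 4 = 16 * (k + 1).
Equivalently, the generating function of (a_k) is 4/(1 - x) and its square is 16/(1 - x)^2 = sum_{k>=0} 16(k + 1) x^k.
For k = 75: 16 * 76 = 1216.

1216


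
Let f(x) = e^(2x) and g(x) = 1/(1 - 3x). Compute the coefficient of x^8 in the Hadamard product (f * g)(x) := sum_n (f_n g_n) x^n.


Expanding: f_k = 2^k/k! (from e^(2x)) and g_k = 3^k (from 1/(1 - 3x)). So the Hadamard coefficient (f * g)_k = 2^k 3^k / k! = (6)^k / k!.
For k = 8: 6^8/8! = 1679616/40320 = 1458/35.

1458/35


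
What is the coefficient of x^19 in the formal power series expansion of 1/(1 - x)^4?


The negative binomial / multiset identity is
1/(1 - x)^r = sum_{k>=0} C(k + r - 1, r - 1) x^k.
Here r = 4 and k = 19, so the coefficient is
C(19 + 3, 3) = C(22, 3)
= 1540

1540


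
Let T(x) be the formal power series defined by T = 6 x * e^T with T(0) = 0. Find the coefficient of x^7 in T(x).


Apply the Lagrange inversion formula: if T = 6 x * phi(T) with phi(t) = e^t, then
[x^n] T = 6^n * (1/n) [t^(n-1)] phi(t)^n = 6^n * (1/n) [t^(n-1)] e^(n t) = 6^n * (1/n) * n^(n-1) / (n-1)! = 6^n * n^(n-1) / n!.
When c = 1 this is the Cayley count of rooted labeled trees on n vertices, divided by n!.
For n = 7: 6^7 * 7^6 / 7! = 279936 * 117649/5040 = 32672808/5.

32672808/5
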